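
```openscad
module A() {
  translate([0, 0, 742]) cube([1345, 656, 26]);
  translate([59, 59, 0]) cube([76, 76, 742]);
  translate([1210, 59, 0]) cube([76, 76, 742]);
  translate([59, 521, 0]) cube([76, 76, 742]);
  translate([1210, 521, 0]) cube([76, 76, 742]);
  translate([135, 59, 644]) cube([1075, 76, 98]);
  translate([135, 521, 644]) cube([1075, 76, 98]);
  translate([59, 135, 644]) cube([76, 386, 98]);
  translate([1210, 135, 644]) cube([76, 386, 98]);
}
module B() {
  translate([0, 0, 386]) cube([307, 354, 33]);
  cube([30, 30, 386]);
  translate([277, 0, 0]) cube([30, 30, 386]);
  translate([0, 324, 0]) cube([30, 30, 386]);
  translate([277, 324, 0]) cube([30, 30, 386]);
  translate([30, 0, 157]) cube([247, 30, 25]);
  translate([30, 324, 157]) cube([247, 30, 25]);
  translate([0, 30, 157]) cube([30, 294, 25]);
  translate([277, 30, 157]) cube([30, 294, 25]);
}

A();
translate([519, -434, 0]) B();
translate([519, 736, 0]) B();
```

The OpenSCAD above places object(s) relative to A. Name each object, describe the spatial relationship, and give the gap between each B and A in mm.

A is a table. B is a stool. Two stools sit around the table at the −y, +y sides. The gap between each stool and the table is 80 mm.

Each stool's nearest face is 80 mm from the table's bounding box.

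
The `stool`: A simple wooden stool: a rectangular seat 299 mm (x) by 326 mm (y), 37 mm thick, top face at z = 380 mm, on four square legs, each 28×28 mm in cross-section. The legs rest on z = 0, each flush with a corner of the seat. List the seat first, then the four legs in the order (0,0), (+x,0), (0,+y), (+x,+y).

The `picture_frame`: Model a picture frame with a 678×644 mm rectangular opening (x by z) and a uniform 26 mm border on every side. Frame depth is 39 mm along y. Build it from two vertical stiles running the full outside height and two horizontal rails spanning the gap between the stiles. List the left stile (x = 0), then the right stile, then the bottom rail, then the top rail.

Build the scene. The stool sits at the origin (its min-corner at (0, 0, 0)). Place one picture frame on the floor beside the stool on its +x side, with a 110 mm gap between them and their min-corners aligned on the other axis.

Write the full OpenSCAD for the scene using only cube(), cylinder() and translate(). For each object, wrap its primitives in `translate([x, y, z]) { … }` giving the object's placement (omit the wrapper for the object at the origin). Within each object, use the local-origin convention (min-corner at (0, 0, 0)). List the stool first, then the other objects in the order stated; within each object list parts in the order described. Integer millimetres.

translate([0, 0, 343]) cube([299, 326, 37]);
cube([28, 28, 343]);
translate([271, 0, 0]) cube([28, 28, 343]);
translate([0, 298, 0]) cube([28, 28, 343]);
translate([271, 298, 0]) cube([28, 28, 343]);
translate([409, 0, 0]) {
  cube([26, 39, 696]);
  translate([704, 0, 0]) cube([26, 39, 696]);
  translate([26, 0, 0]) cube([678, 39, 26]);
  translate([26, 0, 670]) cube([678, 39, 26]);
}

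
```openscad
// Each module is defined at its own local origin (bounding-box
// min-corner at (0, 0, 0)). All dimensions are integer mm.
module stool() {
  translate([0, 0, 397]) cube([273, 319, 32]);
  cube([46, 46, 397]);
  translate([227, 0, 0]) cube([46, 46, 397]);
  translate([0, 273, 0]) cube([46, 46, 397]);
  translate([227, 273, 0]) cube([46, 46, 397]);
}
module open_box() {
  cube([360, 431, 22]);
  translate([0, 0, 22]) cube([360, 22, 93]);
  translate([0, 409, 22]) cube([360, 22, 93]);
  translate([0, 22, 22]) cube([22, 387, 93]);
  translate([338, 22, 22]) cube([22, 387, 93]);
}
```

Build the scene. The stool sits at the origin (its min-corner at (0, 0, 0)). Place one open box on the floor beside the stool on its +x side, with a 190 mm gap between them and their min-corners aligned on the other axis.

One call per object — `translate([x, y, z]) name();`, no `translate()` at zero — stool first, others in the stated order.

stool();
translate([463, 0, 0]) open_box();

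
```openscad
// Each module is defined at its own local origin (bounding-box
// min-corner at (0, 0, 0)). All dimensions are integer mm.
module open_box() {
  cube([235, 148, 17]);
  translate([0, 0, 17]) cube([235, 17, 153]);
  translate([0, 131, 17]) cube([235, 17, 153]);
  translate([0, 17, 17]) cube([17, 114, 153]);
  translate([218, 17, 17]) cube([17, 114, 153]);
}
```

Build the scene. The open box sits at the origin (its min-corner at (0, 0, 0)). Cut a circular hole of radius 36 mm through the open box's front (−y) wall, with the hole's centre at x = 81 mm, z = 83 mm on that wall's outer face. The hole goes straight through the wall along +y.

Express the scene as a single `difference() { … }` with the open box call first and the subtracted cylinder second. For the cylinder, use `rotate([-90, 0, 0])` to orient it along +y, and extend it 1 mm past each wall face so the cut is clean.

difference() {
  open_box();
  translate([81, -1, 83]) rotate([-90, 0, 0]) cylinder(h = 19, r = 36);
}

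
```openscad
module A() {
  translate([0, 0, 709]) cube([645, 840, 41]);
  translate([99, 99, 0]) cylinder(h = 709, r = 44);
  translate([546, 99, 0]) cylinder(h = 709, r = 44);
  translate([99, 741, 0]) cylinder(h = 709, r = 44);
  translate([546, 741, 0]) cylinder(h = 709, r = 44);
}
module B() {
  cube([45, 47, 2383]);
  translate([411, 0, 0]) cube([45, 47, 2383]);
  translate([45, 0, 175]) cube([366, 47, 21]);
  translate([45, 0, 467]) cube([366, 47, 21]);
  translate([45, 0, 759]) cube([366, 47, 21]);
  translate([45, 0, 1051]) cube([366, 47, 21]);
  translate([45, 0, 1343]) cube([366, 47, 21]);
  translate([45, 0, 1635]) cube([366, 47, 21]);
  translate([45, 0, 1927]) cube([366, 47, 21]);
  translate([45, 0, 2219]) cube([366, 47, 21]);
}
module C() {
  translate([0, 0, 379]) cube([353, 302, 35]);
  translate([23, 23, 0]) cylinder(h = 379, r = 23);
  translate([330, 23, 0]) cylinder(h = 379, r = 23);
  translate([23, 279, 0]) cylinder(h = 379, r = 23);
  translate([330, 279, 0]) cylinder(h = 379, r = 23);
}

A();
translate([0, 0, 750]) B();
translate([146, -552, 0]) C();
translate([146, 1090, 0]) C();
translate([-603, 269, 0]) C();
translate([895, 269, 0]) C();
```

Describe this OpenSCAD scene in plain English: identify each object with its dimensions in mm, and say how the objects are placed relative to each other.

A is a table with a 645×840 mm rectangular top, 41 mm thick, top surface at z = 750 mm, supported by four round legs of 88 mm diameter, each leg's bounding box inset 55 mm from the nearest pair of top edges, running from the floor.

B is a wooden ladder with two side rails of 45×47 mm section and 2383 mm height, set 456 mm apart overall. Between them run 8 rectangular rungs (47 mm deep, 21 mm thick), front faces flush with the rails' −y face. The bottom of the first rung is 175 mm above the floor and each subsequent rung is 292 mm higher than the one below.

C is a simple wooden stool: a rectangular seat 353 mm (x) by 302 mm (y), 35 mm thick, top face at z = 414 mm, on four round legs, each 46 mm in diameter. The legs rest on z = 0, each leg's axis is inset half a diameter from the nearest pair of seat edges (so the leg's bounding box is flush with the corner).

The ladder is on top of the table. Four stools sit around the table at the −y, +y, −x, +x sides.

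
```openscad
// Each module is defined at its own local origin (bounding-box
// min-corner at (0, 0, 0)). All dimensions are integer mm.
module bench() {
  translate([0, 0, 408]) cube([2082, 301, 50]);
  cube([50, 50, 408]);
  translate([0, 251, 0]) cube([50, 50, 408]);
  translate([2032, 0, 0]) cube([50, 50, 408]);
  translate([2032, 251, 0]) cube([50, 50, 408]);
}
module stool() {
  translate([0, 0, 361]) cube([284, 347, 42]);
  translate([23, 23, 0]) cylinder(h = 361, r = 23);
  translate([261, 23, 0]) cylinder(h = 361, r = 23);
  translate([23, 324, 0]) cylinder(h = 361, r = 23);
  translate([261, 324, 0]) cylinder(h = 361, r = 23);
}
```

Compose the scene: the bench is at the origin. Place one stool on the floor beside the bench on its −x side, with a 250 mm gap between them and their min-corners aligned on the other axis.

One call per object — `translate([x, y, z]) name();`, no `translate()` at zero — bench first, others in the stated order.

bench();
translate([-534, 0, 0]) stool();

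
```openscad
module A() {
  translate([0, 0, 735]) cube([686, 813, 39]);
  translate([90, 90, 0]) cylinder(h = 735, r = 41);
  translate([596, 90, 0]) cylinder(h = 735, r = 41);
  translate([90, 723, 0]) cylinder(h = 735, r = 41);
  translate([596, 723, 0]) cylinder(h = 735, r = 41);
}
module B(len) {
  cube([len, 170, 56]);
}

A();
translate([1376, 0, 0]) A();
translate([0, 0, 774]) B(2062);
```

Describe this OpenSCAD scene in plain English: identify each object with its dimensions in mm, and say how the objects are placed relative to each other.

A is a table: top 686 mm (x) × 813 mm (y), 39 mm thick, upper face at z = 774 mm, on four round legs of 82 mm diameter, each leg's bounding box inset 49 mm from the nearest pair of top edges, running from z = 0 to the bottom of the top.

B is a rectangular beam 2062 mm long (x), 170 mm deep (y), 56 mm thick (z).

The beam spans the tops of two tables placed 690 mm apart, resting at z = 774 mm.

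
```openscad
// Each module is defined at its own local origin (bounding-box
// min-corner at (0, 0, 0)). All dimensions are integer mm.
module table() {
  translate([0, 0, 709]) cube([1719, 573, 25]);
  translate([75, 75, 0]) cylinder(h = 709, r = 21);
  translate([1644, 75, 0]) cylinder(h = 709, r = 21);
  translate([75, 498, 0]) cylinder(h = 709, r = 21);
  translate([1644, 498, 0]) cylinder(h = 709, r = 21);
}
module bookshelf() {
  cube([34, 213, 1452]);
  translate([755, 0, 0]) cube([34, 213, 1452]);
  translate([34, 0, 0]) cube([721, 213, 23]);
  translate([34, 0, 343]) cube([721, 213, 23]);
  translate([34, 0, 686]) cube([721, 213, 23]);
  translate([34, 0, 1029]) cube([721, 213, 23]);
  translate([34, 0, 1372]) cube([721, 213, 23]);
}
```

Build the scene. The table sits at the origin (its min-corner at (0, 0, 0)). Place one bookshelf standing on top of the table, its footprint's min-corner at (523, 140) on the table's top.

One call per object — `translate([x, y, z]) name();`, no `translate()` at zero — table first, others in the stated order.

table();
translate([523, 140, 734]) bookshelf();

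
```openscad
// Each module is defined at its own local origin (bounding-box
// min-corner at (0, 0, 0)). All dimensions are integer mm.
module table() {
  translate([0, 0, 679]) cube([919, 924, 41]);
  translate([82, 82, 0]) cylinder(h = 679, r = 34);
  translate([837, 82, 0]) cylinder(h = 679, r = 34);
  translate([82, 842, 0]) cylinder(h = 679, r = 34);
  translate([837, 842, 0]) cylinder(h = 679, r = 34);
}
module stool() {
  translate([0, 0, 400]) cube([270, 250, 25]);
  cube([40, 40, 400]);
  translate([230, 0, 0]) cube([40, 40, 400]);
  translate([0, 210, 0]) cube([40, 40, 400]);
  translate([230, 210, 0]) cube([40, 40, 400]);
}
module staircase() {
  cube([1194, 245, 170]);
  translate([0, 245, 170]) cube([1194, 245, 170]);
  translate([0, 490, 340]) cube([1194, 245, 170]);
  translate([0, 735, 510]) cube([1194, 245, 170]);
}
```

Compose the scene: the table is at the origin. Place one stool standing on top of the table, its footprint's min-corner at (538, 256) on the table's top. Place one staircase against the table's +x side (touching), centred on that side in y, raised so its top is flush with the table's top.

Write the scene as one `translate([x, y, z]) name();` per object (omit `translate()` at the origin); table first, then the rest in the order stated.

table();
translate([538, 256, 720]) stool();
translate([919, -28, 40]) staircase();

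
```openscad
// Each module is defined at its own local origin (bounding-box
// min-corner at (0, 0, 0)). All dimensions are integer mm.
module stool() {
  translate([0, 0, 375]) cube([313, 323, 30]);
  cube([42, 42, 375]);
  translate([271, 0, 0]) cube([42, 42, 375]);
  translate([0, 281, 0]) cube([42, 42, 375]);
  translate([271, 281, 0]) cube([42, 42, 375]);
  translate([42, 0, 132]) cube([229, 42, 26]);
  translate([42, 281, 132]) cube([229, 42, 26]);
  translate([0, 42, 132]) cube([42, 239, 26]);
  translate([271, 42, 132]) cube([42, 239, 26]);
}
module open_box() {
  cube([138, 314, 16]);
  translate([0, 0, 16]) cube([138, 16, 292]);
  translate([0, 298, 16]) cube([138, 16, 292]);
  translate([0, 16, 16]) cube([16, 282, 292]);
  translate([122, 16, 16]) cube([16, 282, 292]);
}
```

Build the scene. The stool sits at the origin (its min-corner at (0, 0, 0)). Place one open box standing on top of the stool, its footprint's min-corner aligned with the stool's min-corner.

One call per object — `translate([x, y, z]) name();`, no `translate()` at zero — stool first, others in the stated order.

stool();
translate([0, 0, 405]) open_box();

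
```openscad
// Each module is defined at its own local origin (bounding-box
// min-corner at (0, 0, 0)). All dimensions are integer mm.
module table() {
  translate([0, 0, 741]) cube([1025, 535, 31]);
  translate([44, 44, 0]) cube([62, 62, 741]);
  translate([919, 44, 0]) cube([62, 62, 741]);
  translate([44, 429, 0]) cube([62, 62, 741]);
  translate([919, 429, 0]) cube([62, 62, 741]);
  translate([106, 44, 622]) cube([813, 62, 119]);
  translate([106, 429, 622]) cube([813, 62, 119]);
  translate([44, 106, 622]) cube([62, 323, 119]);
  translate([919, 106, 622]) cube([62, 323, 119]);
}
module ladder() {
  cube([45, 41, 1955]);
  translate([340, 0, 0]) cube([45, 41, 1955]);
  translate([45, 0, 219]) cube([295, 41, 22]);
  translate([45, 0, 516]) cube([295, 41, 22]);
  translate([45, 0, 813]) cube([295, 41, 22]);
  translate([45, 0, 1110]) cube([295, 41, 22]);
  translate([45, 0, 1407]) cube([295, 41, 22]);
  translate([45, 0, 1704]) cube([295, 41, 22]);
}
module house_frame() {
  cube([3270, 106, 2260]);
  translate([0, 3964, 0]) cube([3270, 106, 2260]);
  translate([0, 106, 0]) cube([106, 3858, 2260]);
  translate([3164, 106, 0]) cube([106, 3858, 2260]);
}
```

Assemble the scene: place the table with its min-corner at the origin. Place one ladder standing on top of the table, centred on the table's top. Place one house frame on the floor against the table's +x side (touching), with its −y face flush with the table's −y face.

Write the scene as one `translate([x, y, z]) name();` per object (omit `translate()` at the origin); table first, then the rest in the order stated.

table();
translate([320, 247, 772]) ladder();
translate([1025, 0, 0]) house_frame();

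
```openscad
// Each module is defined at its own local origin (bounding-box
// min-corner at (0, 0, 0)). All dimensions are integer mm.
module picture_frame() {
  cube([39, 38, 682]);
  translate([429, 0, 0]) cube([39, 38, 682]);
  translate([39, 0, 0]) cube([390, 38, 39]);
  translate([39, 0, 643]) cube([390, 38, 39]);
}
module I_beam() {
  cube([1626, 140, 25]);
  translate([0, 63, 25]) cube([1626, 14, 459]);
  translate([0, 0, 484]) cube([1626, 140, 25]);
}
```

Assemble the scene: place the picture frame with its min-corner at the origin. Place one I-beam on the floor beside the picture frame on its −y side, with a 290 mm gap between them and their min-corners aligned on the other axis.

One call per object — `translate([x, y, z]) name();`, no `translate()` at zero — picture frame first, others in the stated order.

picture_frame();
translate([0, -430, 0]) I_beam();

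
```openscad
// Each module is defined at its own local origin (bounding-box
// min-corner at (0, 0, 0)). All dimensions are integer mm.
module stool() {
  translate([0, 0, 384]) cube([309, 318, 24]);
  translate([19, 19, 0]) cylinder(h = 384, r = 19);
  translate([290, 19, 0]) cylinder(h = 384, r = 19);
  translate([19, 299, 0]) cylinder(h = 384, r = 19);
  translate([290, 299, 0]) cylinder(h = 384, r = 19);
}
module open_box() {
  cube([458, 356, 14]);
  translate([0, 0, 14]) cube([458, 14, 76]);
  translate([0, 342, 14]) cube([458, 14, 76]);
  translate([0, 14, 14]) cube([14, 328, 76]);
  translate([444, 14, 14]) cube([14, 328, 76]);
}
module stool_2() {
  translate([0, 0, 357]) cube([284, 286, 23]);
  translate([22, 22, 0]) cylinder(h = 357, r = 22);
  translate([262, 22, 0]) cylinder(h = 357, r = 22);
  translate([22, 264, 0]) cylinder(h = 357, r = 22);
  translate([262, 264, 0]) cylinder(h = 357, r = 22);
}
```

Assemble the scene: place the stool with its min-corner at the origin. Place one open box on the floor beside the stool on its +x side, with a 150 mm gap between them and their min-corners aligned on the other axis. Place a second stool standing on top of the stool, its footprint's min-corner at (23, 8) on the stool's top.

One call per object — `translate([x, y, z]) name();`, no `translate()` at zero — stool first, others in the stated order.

stool();
translate([459, 0, 0]) open_box();
translate([23, 8, 408]) stool_2();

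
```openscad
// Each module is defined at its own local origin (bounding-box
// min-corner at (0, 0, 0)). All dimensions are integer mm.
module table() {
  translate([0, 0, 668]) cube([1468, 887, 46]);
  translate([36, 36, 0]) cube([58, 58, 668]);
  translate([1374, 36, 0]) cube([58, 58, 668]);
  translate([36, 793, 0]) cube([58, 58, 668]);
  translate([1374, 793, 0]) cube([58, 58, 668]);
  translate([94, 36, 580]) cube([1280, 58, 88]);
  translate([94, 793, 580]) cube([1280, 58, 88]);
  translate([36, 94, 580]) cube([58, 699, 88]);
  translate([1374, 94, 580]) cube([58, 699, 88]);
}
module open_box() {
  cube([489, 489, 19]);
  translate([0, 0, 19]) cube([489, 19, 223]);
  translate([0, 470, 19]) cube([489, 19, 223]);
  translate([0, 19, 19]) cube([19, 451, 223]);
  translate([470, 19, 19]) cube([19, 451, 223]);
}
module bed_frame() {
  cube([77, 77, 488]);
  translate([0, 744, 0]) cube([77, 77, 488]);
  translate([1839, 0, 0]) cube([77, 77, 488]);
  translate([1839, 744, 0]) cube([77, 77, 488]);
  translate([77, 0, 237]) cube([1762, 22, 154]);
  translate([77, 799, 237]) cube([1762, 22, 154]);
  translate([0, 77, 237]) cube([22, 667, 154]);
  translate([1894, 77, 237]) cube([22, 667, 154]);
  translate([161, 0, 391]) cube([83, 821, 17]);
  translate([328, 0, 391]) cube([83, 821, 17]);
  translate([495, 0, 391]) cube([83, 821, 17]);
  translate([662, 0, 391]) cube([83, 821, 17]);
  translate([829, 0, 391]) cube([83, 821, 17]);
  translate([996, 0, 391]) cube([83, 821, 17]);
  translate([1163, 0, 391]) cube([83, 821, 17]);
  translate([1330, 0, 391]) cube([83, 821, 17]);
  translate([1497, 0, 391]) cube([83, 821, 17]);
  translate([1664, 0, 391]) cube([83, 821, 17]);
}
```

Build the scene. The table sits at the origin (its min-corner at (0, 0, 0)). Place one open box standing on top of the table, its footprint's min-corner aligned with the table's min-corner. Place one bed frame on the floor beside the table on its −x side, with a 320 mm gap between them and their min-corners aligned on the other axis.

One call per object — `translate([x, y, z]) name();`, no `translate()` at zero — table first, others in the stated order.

table();
translate([0, 0, 714]) open_box();
translate([-2236, 0, 0]) bed_frame();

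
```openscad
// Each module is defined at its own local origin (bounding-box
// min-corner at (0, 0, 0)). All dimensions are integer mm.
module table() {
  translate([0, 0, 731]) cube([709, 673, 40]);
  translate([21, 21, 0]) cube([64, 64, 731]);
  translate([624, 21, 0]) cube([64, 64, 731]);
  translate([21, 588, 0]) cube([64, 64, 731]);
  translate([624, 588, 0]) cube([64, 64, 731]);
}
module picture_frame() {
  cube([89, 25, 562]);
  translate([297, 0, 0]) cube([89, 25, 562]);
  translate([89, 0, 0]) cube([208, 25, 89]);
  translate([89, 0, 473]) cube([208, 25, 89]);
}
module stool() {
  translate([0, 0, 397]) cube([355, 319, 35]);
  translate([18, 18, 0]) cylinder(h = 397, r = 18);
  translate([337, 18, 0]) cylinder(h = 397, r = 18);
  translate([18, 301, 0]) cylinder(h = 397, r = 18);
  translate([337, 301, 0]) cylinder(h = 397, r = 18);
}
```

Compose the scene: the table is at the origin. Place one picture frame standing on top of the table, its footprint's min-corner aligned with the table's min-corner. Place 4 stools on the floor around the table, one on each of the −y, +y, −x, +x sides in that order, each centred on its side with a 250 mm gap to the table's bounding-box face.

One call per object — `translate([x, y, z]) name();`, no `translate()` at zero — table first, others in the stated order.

table();
translate([0, 0, 771]) picture_frame();
translate([177, -569, 0]) stool();
translate([177, 923, 0]) stool();
translate([-605, 177, 0]) stool();
translate([959, 177, 0]) stool();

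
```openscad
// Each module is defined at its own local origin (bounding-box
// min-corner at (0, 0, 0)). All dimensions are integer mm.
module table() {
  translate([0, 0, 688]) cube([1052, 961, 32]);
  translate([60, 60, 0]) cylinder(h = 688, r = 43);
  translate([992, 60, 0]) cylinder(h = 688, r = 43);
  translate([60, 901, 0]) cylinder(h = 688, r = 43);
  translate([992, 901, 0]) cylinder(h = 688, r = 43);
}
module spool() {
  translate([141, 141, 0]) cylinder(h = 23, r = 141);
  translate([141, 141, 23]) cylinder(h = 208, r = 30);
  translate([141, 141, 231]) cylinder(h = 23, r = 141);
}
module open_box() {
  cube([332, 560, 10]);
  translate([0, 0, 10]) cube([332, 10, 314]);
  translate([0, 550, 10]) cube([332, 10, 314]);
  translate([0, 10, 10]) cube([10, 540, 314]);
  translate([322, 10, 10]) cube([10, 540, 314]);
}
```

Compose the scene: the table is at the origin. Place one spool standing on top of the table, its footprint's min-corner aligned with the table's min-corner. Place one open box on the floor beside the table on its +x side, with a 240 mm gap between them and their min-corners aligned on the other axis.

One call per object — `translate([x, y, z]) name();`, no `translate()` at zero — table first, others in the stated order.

table();
translate([0, 0, 720]) spool();
translate([1292, 0, 0]) open_box();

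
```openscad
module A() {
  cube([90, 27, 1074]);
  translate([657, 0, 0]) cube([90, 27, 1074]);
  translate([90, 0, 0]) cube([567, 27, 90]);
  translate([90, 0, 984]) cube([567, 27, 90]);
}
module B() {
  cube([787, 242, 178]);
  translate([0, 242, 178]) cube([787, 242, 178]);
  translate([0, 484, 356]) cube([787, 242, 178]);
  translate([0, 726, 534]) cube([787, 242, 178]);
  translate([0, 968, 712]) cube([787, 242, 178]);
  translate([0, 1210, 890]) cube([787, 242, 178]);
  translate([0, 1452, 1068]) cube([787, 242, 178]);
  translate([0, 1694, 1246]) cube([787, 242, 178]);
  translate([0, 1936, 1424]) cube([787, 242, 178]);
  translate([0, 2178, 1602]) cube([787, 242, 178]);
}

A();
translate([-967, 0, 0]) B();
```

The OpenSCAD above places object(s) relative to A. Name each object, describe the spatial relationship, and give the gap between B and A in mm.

The staircase's nearest face is 180 mm from the picture frame's −x face.

A is a picture frame. B is a staircase. The staircase is on the floor beside the picture frame on its −x side. The gap between the staircase and the picture frame is 180 mm.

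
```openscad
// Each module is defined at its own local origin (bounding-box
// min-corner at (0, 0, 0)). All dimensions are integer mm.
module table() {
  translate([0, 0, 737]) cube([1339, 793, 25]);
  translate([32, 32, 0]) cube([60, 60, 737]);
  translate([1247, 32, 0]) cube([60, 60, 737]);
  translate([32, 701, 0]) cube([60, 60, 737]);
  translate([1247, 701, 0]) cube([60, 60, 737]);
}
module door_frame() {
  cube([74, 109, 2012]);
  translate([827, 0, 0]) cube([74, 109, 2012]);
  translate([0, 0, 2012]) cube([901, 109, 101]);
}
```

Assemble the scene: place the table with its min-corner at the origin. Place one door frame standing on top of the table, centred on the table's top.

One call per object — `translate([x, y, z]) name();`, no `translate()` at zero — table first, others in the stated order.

table();
translate([219, 342, 762]) door_frame();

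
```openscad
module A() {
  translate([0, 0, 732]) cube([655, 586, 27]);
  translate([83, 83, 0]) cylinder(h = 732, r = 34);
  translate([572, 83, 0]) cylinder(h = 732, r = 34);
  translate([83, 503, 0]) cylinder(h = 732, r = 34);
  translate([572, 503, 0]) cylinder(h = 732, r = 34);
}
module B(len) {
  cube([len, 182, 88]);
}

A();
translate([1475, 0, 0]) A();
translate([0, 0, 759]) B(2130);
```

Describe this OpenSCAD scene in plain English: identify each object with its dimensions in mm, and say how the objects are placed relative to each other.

A is a table: top 655 mm (x) × 586 mm (y), 27 mm thick, upper face at z = 759 mm, on four round legs of 68 mm diameter, each leg's bounding box inset 49 mm from the nearest pair of top edges, running from z = 0 to the bottom of the top.

B is a rectangular beam 2130 mm long (x), 182 mm deep (y), 88 mm thick (z).

The beam spans the tops of two tables placed 820 mm apart, resting at z = 759 mm.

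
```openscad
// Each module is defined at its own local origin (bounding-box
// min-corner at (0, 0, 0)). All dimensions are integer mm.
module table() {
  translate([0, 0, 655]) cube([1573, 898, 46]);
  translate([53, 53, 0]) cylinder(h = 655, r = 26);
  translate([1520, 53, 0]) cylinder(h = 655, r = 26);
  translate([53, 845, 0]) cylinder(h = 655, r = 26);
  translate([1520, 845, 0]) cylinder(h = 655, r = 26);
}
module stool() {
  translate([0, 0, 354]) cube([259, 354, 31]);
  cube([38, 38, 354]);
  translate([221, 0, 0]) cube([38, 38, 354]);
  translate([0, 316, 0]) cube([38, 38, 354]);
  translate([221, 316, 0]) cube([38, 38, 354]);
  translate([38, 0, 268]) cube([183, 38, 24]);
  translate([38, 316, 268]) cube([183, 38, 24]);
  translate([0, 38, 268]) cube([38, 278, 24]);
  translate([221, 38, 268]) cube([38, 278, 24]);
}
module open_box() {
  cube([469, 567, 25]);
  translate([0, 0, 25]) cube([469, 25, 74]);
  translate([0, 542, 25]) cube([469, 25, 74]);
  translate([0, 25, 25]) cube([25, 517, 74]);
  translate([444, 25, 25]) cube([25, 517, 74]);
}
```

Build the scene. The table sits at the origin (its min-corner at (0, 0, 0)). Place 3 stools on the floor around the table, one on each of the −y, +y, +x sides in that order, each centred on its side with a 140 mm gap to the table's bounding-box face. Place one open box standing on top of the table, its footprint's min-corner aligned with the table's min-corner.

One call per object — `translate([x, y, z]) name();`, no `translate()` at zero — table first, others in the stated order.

table();
translate([657, -494, 0]) stool();
translate([657, 1038, 0]) stool();
translate([1713, 272, 0]) stool();
translate([0, 0, 701]) open_box();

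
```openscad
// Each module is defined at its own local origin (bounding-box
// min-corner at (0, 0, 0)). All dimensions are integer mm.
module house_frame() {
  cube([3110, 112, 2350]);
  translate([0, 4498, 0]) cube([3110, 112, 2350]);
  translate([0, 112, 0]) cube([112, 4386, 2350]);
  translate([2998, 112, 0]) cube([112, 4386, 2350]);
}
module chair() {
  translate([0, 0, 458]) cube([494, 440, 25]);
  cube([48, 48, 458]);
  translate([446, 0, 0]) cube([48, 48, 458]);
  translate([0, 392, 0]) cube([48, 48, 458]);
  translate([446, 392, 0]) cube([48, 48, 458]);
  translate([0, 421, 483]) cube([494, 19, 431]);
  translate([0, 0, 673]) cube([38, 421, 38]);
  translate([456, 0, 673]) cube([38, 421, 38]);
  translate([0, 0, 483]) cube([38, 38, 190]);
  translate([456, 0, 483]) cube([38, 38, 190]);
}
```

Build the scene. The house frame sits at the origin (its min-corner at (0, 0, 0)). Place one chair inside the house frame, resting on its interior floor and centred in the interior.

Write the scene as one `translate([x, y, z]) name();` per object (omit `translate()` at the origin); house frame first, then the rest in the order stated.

house_frame();
translate([1308, 2085, 0]) chair();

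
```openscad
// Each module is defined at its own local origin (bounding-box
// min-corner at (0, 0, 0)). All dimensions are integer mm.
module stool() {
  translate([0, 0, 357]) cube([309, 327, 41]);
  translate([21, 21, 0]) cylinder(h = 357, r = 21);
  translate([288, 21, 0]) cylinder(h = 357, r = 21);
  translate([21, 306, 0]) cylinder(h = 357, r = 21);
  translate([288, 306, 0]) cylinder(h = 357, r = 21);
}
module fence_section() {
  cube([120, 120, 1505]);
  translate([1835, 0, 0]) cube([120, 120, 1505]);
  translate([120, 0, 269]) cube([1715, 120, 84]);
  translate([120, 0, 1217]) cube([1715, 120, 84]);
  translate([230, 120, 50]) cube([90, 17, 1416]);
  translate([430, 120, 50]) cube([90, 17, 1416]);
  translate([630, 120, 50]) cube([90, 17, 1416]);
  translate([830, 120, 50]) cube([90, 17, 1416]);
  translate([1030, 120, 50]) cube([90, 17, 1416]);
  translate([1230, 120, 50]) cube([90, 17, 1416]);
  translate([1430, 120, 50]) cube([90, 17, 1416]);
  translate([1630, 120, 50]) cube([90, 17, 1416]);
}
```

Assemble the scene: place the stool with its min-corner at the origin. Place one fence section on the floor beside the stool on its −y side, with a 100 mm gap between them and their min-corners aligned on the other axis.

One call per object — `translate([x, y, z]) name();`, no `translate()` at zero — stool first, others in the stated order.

stool();
translate([0, -237, 0]) fence_section();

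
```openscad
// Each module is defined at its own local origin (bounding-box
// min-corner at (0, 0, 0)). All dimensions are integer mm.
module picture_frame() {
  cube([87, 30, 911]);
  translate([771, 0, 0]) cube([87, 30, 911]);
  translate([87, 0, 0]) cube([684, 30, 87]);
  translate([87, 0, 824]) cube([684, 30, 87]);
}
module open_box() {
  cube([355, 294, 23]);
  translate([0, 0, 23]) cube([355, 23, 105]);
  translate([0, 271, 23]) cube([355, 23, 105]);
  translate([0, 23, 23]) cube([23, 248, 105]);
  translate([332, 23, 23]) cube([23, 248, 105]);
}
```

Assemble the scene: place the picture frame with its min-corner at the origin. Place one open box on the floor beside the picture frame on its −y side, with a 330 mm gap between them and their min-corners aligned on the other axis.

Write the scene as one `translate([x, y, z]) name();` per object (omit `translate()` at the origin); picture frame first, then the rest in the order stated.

picture_frame();
translate([0, -624, 0]) open_box();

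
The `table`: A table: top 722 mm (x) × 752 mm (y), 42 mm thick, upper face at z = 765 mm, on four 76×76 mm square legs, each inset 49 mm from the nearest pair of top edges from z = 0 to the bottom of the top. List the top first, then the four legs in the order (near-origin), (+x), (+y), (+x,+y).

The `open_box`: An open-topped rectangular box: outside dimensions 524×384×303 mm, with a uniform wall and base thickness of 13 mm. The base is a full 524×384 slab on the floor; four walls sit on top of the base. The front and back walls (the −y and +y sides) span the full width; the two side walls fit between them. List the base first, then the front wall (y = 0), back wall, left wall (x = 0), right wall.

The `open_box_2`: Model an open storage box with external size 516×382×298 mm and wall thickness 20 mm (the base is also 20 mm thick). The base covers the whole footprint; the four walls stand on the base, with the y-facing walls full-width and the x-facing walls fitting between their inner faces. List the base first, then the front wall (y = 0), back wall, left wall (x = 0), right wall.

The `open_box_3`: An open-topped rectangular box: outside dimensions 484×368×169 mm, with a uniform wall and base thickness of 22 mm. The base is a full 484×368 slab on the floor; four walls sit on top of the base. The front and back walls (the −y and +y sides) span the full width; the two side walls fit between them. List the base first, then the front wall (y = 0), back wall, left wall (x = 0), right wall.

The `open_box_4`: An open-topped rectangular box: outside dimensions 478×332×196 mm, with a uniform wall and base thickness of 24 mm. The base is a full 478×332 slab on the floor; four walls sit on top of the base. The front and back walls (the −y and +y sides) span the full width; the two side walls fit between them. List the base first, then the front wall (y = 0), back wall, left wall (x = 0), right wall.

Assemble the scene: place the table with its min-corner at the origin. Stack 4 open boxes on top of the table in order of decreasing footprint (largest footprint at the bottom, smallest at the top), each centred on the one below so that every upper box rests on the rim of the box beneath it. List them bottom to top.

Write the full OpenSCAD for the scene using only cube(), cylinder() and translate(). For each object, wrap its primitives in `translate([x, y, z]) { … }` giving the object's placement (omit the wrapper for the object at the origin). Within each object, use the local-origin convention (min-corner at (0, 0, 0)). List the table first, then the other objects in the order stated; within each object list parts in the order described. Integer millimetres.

translate([0, 0, 723]) cube([722, 752, 42]);
translate([49, 49, 0]) cube([76, 76, 723]);
translate([597, 49, 0]) cube([76, 76, 723]);
translate([49, 627, 0]) cube([76, 76, 723]);
translate([597, 627, 0]) cube([76, 76, 723]);
translate([99, 184, 765]) {
  cube([524, 384, 13]);
  translate([0, 0, 13]) cube([524, 13, 290]);
  translate([0, 371, 13]) cube([524, 13, 290]);
  translate([0, 13, 13]) cube([13, 358, 290]);
  translate([511, 13, 13]) cube([13, 358, 290]);
}
translate([103, 185, 1068]) {
  cube([516, 382, 20]);
  translate([0, 0, 20]) cube([516, 20, 278]);
  translate([0, 362, 20]) cube([516, 20, 278]);
  translate([0, 20, 20]) cube([20, 342, 278]);
  translate([496, 20, 20]) cube([20, 342, 278]);
}
translate([119, 192, 1366]) {
  cube([484, 368, 22]);
  translate([0, 0, 22]) cube([484, 22, 147]);
  translate([0, 346, 22]) cube([484, 22, 147]);
  translate([0, 22, 22]) cube([22, 324, 147]);
  translate([462, 22, 22]) cube([22, 324, 147]);
}
translate([122, 210, 1535]) {
  cube([478, 332, 24]);
  translate([0, 0, 24]) cube([478, 24, 172]);
  translate([0, 308, 24]) cube([478, 24, 172]);
  translate([0, 24, 24]) cube([24, 284, 172]);
  translate([454, 24, 24]) cube([24, 284, 172]);
}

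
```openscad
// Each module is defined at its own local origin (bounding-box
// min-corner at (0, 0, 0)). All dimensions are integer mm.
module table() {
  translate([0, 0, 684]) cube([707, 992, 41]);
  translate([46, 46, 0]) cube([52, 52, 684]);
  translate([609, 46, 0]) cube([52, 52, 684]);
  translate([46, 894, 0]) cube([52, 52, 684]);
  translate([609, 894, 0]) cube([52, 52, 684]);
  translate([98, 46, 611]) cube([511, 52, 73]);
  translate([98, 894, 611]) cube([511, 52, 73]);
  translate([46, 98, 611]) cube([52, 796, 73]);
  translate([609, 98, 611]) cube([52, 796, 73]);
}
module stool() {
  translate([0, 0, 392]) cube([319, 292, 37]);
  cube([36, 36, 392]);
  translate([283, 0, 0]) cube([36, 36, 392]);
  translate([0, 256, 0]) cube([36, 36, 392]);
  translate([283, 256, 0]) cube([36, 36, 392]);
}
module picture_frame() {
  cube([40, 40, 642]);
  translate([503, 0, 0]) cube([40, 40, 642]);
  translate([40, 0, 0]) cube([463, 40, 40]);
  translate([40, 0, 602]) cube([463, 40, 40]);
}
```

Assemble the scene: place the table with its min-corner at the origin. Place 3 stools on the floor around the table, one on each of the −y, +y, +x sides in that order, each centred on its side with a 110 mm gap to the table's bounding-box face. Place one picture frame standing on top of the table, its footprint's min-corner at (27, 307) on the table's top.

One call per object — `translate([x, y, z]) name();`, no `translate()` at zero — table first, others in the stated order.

table();
translate([194, -402, 0]) stool();
translate([194, 1102, 0]) stool();
translate([817, 350, 0]) stool();
translate([27, 307, 725]) picture_frame();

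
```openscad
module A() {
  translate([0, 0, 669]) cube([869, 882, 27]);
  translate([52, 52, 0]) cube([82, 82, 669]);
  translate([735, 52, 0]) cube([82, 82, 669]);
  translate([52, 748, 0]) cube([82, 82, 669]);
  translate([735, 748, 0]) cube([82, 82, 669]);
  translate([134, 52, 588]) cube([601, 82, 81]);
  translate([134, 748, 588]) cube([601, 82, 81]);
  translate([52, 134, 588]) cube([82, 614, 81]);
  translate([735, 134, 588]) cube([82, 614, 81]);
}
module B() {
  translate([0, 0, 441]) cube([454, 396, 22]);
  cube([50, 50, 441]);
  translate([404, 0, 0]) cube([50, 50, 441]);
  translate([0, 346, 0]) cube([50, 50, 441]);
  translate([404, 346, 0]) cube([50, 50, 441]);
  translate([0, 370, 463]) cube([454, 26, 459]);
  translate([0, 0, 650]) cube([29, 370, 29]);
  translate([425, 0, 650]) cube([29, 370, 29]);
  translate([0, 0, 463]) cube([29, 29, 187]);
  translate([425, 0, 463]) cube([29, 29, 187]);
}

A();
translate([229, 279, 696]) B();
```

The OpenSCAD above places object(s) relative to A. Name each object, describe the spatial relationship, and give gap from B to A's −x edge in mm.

The chair's min-x is at 229; the table's min-x is 0; gap = 229 mm.

A is a table. B is a chair. The chair is on top of the table. The gap from the chair to the table's −x edge is 229 mm.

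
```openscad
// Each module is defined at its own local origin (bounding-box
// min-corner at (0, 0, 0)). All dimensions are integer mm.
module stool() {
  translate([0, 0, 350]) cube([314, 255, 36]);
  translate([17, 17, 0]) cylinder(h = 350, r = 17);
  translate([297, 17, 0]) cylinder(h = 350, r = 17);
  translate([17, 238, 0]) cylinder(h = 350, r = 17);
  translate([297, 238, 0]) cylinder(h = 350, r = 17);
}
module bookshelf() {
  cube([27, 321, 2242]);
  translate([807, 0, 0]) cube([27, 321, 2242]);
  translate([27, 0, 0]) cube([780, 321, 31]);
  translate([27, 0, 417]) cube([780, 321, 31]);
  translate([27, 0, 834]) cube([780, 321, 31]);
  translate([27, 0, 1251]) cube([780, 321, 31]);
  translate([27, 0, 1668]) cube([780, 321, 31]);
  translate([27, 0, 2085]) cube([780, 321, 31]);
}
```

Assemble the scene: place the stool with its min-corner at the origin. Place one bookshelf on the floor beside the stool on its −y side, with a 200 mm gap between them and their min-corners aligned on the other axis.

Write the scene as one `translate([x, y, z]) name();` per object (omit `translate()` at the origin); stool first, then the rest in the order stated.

stool();
translate([0, -521, 0]) bookshelf();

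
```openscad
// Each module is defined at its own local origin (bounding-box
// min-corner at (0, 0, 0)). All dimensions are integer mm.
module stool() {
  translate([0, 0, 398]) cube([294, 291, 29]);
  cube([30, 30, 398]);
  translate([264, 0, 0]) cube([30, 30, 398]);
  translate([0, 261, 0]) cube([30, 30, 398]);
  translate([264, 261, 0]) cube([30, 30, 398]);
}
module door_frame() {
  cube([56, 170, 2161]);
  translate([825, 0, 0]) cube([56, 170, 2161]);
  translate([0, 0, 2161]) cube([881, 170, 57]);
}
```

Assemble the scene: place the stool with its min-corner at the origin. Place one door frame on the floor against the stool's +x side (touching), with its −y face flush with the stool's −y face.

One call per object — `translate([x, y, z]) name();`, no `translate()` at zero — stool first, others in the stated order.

stool();
translate([294, 0, 0]) door_frame();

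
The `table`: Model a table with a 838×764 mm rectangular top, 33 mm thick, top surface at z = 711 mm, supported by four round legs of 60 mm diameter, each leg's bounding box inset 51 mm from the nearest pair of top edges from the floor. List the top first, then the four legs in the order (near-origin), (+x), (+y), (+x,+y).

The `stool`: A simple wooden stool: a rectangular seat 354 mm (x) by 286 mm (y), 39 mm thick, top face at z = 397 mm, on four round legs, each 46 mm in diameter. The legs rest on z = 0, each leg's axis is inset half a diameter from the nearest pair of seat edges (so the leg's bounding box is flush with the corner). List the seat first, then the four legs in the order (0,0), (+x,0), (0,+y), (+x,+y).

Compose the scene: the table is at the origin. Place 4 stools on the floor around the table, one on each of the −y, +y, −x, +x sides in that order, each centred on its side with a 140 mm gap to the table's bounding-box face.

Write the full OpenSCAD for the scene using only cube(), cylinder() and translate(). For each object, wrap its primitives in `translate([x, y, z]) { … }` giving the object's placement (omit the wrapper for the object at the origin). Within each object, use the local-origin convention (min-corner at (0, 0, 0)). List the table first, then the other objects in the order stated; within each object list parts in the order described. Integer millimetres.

translate([0, 0, 678]) cube([838, 764, 33]);
translate([81, 81, 0]) cylinder(h = 678, r = 30);
translate([757, 81, 0]) cylinder(h = 678, r = 30);
translate([81, 683, 0]) cylinder(h = 678, r = 30);
translate([757, 683, 0]) cylinder(h = 678, r = 30);
translate([242, -426, 0]) {
  translate([0, 0, 358]) cube([354, 286, 39]);
  translate([23, 23, 0]) cylinder(h = 358, r = 23);
  translate([331, 23, 0]) cylinder(h = 358, r = 23);
  translate([23, 263, 0]) cylinder(h = 358, r = 23);
  translate([331, 263, 0]) cylinder(h = 358, r = 23);
}
translate([242, 904, 0]) {
  translate([0, 0, 358]) cube([354, 286, 39]);
  translate([23, 23, 0]) cylinder(h = 358, r = 23);
  translate([331, 23, 0]) cylinder(h = 358, r = 23);
  translate([23, 263, 0]) cylinder(h = 358, r = 23);
  translate([331, 263, 0]) cylinder(h = 358, r = 23);
}
translate([-494, 239, 0]) {
  translate([0, 0, 358]) cube([354, 286, 39]);
  translate([23, 23, 0]) cylinder(h = 358, r = 23);
  translate([331, 23, 0]) cylinder(h = 358, r = 23);
  translate([23, 263, 0]) cylinder(h = 358, r = 23);
  translate([331, 263, 0]) cylinder(h = 358, r = 23);
}
translate([978, 239, 0]) {
  translate([0, 0, 358]) cube([354, 286, 39]);
  translate([23, 23, 0]) cylinder(h = 358, r = 23);
  translate([331, 23, 0]) cylinder(h = 358, r = 23);
  translate([23, 263, 0]) cylinder(h = 358, r = 23);
  translate([331, 263, 0]) cylinder(h = 358, r = 23);
}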